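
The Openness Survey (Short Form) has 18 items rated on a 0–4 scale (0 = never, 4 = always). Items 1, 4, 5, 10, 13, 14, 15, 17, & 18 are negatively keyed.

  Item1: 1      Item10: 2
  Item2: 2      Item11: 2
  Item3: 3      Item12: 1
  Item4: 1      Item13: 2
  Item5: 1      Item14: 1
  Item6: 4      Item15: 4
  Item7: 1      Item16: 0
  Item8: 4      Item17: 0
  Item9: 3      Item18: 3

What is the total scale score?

Negatively keyed items use 4 − raw:
  item 1: 4 − 1 = 3
  item 4: 4 − 1 = 3
  item 5: 4 − 1 = 3
  item 10: 4 − 2 = 2
  item 13: 4 − 2 = 2
  item 14: 4 − 1 = 3
  item 15: 4 − 4 = 0
  item 17: 4 − 0 = 4
  item 18: 4 − 3 = 1
Scored items: 3, 2, 3, 3, 3, 4, 1, 4, 3, 2, 2, 1, 2, 3, 0, 0, 4, 1
Total = 3 + 2 + 3 + 3 + 3 + 4 + 1 + 4 + 3 + 2 + 2 + 1 + 2 + 3 + 0 + 0 + 4 + 1 = 41

41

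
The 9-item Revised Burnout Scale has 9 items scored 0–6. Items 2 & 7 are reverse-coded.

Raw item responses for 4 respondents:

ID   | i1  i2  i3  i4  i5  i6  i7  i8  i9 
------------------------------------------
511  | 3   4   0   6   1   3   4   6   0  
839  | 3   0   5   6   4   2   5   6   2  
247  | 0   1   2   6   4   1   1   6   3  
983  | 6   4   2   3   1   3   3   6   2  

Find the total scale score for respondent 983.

28

Respondent 983 raw: 6, 4, 2, 3, 1, 3, 3, 6, 2.
Reverse-coded (reverse-coded value = 6 − response):
  item 1: 6
  item 2: 6 − 4 = 2
  item 3: 2
  item 4: 3
  item 5: 1
  item 6: 3
  item 7: 6 − 3 = 3
  item 8: 6
  item 9: 2
Sum = 6 + 2 + 2 + 3 + 1 + 3 + 3 + 6 + 2 = 28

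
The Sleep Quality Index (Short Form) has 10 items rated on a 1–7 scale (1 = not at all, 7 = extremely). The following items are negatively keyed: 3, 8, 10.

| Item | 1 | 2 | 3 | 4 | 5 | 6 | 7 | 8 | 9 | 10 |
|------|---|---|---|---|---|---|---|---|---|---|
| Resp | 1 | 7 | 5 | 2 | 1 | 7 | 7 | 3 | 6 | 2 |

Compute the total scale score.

Reversing items 3, 8, & 10 with 8 − raw:
Total = 1 + 7 + (8−5) + 2 + 1 + 7 + 7 + (8−3) + 6 + (8−2)
      = 1 + 7 + 3 + 2 + 1 + 7 + 7 + 5 + 6 + 6 = 45

45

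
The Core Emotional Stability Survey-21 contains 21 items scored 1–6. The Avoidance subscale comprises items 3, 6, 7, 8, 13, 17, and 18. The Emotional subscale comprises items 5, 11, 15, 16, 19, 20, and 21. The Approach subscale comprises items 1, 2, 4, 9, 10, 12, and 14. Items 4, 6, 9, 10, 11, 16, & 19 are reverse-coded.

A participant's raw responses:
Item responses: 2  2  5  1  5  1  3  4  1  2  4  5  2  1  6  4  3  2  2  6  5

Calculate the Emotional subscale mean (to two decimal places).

Emotional items: 5, 11, 15, 16, 19, 20, 21.
Of these, items 11, 16, & 19 are reverse-coded; on a 1–6 scale, reversed = 7 − raw.
  item 5: 5
  item 11: 7 − 4 = 3
  item 15: 6
  item 16: 7 − 4 = 3
  item 19: 7 − 2 = 5
  item 20: 6
  item 21: 5
Sum = 5 + 3 + 6 + 3 + 5 + 6 + 5 = 33
Mean = 33 / 7 = 4.71

4.71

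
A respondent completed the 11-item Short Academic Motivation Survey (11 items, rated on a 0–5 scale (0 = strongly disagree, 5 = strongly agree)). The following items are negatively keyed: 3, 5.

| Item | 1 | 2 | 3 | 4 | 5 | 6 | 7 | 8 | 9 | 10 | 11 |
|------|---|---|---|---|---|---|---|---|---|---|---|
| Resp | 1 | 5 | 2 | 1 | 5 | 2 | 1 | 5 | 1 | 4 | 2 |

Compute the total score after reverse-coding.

25

Raw sum = 29. Negatively keyed items: 3, 5; their raw sum = 7.
Each reversal replaces raw with 5 − raw, changing the total by 5 − 2·raw per item.
Total = 29 + 2·5 − 2·7 = 29 + 10 − 14 = 25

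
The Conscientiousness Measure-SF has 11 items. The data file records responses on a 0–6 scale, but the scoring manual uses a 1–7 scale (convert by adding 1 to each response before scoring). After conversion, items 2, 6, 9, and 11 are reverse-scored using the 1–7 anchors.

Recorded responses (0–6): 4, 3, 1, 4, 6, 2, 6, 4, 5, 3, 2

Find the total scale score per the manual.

51

Convert to 1–7: 5, 4, 2, 5, 7, 3, 7, 5, 6, 4, 3
Reverse-coded (reversed = (1+7) − raw = 8 − raw):
  item 2: 8 − 4 = 4
  item 6: 8 − 3 = 5
  item 9: 8 − 6 = 2
  item 11: 8 − 3 = 5
Scored: 5, 4, 2, 5, 7, 5, 7, 5, 2, 4, 5
Total = 51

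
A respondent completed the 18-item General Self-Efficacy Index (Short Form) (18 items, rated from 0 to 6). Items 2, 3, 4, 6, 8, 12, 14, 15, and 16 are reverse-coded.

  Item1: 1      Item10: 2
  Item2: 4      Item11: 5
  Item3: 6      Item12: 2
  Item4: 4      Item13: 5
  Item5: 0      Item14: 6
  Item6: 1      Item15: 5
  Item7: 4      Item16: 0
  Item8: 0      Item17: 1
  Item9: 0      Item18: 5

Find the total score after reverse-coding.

Reverse-coded items use 6 − raw:
  item 2: 6 − 4 = 2
  item 3: 6 − 6 = 0
  item 4: 6 − 4 = 2
  item 6: 6 − 1 = 5
  item 8: 6 − 0 = 6
  item 12: 6 − 2 = 4
  item 14: 6 − 6 = 0
  item 15: 6 − 5 = 1
  item 16: 6 − 0 = 6
Scored items: 1, 2, 0, 2, 0, 5, 4, 6, 0, 2, 5, 4, 5, 0, 1, 6, 1, 5
Total = 1 + 2 + 0 + 2 + 0 + 5 + 4 + 6 + 0 + 2 + 5 + 4 + 5 + 0 + 1 + 6 + 1 + 5 = 49

49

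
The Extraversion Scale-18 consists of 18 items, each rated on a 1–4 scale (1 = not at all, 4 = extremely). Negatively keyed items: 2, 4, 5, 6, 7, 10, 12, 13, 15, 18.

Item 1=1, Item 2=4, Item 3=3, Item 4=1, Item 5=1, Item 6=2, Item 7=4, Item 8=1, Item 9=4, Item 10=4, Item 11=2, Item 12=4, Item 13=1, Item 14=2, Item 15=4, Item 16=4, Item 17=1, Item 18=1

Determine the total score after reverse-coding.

42

Reversing items 2, 4, 5, 6, 7, 10, 12, 13, 15 and 18 with 5 − raw:
Total = 1 + (5−4) + 3 + (5−1) + (5−1) + (5−2) + (5−4) + 1 + 4 + (5−4) + 2 + (5−4) + (5−1) + 2 + (5−4) + 4 + 1 + (5−1)
      = 1 + 1 + 3 + 4 + 4 + 3 + 1 + 1 + 4 + 1 + 2 + 1 + 4 + 2 + 1 + 4 + 1 + 4 = 42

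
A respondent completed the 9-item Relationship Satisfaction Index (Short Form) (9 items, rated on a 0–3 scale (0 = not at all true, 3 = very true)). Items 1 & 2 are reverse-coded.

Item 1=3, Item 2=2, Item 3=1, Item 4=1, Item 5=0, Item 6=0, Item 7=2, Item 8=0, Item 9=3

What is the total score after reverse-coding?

Reverse-coded items use 3 − raw:
  item 1: 3 − 3 = 0
  item 2: 3 − 2 = 1
Scored items: 0, 1, 1, 1, 0, 0, 2, 0, 3
Total = 0 + 1 + 1 + 1 + 0 + 0 + 2 + 0 + 3 = 8

8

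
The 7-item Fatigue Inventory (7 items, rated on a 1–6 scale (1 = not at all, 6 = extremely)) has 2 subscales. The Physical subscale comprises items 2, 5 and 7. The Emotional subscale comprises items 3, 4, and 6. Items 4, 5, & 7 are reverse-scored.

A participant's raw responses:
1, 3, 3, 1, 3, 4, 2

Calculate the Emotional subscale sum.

13

Emotional items: 3, 4, 6.
Of these, item 4 is reverse-scored; reverse-coded value = 7 − response.
  item 3: 3
  item 4: 7 − 1 = 6
  item 6: 4
Sum = 3 + 6 + 4 = 13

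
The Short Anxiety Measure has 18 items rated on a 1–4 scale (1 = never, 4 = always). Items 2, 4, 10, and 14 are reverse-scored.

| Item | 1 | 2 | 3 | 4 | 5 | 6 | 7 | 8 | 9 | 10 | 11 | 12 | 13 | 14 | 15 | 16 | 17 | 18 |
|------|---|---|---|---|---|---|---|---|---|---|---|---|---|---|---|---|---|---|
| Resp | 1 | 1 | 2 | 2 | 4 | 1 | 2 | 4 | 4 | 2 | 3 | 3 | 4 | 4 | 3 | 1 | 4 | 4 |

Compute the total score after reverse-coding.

Raw sum = 49. Reverse-scored items: 2, 4, 10, 14; their raw sum = 9.
Each reversal replaces raw with 5 − raw, changing the total by 5 − 2·raw per item.
Total = 49 + 4·5 − 2·9 = 49 + 20 − 18 = 51

51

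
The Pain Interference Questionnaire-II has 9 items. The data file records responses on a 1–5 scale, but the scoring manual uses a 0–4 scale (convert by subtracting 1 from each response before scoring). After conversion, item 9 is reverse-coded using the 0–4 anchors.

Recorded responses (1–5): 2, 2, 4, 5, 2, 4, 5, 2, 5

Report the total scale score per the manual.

Convert to 0–4: 1, 1, 3, 4, 1, 3, 4, 1, 4
Reverse-coded (on a 0–4 scale, reversed = 4 − raw):
  item 9: 4 − 4 = 0
Scored: 1, 1, 3, 4, 1, 3, 4, 1, 0
Total = 18

18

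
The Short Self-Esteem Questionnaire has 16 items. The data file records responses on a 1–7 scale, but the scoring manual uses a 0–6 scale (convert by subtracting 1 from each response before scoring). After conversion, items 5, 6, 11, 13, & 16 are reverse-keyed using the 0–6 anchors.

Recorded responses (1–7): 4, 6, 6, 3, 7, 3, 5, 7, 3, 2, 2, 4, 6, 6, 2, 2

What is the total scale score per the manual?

52

Convert to 0–6: 3, 5, 5, 2, 6, 2, 4, 6, 2, 1, 1, 3, 5, 5, 1, 1
Reverse-coded (reverse-coded value = 6 − response):
  item 5: 6 − 6 = 0
  item 6: 6 − 2 = 4
  item 11: 6 − 1 = 5
  item 13: 6 − 5 = 1
  item 16: 6 − 1 = 5
Scored: 3, 5, 5, 2, 0, 4, 4, 6, 2, 1, 5, 3, 1, 5, 1, 5
Total = 52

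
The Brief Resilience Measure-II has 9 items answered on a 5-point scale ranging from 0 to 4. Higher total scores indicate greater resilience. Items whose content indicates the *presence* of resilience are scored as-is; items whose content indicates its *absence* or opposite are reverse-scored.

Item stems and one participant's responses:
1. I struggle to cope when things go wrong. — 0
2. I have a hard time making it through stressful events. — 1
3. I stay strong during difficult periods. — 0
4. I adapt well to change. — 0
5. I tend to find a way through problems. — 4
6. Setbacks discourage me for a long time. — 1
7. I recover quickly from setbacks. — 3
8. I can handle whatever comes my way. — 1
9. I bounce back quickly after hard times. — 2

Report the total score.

20

Items 1, 2, 6 describe the absence/opposite of resilience → reverse-score.
on a 0–4 scale, reversed = 4 − raw.
  item 1: 4 − 0 = 4
  item 2: 4 − 1 = 3
  item 3: 0
  item 4: 0
  item 5: 4
  item 6: 4 − 1 = 3
  item 7: 3
  item 8: 1
  item 9: 2
Total = 4 + 3 + 0 + 0 + 4 + 3 + 3 + 1 + 2 = 20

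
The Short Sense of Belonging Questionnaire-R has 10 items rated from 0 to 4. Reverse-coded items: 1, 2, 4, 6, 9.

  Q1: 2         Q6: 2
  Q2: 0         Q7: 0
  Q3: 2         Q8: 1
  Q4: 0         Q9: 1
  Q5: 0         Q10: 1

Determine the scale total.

19

Apply reverse scoring (reverse-coded value = 4 − response):
  item 1: 4 − 2 = 2
  item 2: 4 − 0 = 4
  item 4: 4 − 0 = 4
  item 6: 4 − 2 = 2
  item 9: 4 − 1 = 3
Scored items: 2, 4, 2, 4, 0, 2, 0, 1, 3, 1
Total = 2 + 4 + 2 + 4 + 0 + 2 + 0 + 1 + 3 + 1 = 19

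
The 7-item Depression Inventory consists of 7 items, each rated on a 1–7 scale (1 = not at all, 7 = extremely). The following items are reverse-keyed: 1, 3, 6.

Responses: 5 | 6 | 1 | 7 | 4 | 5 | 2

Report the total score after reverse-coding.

Reversing items 1, 3 and 6 with 8 − raw:
Total = (8−5) + 6 + (8−1) + 7 + 4 + (8−5) + 2
      = 3 + 6 + 7 + 7 + 4 + 3 + 2 = 32

32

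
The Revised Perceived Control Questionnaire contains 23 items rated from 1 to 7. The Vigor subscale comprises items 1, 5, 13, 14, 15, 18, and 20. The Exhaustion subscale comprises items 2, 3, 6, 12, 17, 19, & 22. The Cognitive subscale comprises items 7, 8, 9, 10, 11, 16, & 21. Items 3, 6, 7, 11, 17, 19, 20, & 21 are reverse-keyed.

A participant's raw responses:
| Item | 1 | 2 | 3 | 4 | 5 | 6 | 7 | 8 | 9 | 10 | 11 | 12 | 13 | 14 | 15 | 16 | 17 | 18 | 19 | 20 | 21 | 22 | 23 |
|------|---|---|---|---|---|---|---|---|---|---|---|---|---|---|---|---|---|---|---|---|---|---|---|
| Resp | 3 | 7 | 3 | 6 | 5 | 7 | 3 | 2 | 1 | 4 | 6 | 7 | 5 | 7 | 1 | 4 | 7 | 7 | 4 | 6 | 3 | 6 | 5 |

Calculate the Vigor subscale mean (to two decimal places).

Vigor items: 1, 5, 13, 14, 15, 18, 20.
Of these, item 20 is reverse-keyed; reversed = (1+7) − raw = 8 − raw.
  item 1: 3
  item 5: 5
  item 13: 5
  item 14: 7
  item 15: 1
  item 18: 7
  item 20: 8 − 6 = 2
Sum = 3 + 5 + 5 + 7 + 1 + 7 + 2 = 30
Mean = 30 / 7 = 4.29

4.29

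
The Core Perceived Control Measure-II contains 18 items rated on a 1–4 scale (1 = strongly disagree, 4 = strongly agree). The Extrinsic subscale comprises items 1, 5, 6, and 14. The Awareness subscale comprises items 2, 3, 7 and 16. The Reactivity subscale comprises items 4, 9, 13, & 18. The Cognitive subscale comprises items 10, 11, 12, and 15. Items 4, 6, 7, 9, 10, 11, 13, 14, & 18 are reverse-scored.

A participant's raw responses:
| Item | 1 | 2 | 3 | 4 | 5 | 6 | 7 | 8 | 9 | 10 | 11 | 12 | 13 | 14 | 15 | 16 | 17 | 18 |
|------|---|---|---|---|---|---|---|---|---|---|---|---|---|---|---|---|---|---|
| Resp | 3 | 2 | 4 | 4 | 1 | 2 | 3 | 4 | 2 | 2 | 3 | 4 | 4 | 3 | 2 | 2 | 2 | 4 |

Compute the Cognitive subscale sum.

11

Cognitive items: 10, 11, 12, 15.
Of these, items 10 & 11 are reverse-scored; reversed = (1+4) − raw = 5 − raw.
  item 10: 5 − 2 = 3
  item 11: 5 − 3 = 2
  item 12: 4
  item 15: 2
Sum = 3 + 2 + 4 + 2 = 11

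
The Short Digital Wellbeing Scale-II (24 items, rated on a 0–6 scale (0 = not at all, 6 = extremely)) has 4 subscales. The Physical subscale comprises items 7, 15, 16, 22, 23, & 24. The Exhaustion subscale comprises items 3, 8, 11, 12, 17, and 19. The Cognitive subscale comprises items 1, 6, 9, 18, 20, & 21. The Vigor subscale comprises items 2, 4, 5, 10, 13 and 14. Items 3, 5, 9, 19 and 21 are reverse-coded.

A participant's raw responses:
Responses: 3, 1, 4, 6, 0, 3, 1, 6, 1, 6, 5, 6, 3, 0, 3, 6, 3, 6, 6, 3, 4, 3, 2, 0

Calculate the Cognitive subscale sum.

Cognitive items: 1, 6, 9, 18, 20, 21.
Of these, items 9 & 21 are reverse-coded; reverse-coded value = 6 − response.
  item 1: 3
  item 6: 3
  item 9: 6 − 1 = 5
  item 18: 6
  item 20: 3
  item 21: 6 − 4 = 2
Sum = 3 + 3 + 5 + 6 + 3 + 2 = 22

22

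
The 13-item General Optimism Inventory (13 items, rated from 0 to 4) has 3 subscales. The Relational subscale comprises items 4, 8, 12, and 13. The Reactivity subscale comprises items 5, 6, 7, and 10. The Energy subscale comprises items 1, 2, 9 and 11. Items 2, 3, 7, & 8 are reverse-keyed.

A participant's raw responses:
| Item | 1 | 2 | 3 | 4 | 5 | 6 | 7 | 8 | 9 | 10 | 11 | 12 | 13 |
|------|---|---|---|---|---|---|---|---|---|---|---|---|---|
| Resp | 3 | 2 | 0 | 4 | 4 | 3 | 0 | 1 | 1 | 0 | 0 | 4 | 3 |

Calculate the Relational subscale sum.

Relational items: 4, 8, 12, 13.
Of these, item 8 is reverse-keyed; reversed = (0+4) − raw = 4 − raw.
  item 4: 4
  item 8: 4 − 1 = 3
  item 12: 4
  item 13: 3
Sum = 4 + 3 + 4 + 3 = 14

14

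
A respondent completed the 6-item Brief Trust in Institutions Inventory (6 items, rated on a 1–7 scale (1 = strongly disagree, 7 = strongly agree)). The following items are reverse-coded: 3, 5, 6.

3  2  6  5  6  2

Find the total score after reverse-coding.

20

Apply reverse scoring (reversed = (1+7) − raw = 8 − raw):
  item 3: 8 − 6 = 2
  item 5: 8 − 6 = 2
  item 6: 8 − 2 = 6
Scored responses: 3, 2, 2, 5, 2, 6
Total = 3 + 2 + 2 + 5 + 2 + 6 = 20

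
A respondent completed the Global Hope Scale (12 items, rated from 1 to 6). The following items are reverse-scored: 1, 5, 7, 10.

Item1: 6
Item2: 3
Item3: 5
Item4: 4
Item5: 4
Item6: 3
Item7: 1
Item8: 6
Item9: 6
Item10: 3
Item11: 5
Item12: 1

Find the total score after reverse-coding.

47

Reversing items 1, 5, 7 and 10 with 7 − raw:
Total = (7−6) + 3 + 5 + 4 + (7−4) + 3 + (7−1) + 6 + 6 + (7−3) + 5 + 1
      = 1 + 3 + 5 + 4 + 3 + 3 + 6 + 6 + 6 + 4 + 5 + 1 = 47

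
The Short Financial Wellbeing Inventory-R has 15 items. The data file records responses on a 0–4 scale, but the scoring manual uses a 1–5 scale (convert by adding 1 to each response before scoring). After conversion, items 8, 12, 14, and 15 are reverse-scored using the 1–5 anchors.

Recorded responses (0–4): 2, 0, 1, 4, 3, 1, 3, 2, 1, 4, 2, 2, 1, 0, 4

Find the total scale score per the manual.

Convert to 1–5: 3, 1, 2, 5, 4, 2, 4, 3, 2, 5, 3, 3, 2, 1, 5
Reverse-coded (reversed = (1+5) − raw = 6 − raw):
  item 8: 6 − 3 = 3
  item 12: 6 − 3 = 3
  item 14: 6 − 1 = 5
  item 15: 6 − 5 = 1
Scored: 3, 1, 2, 5, 4, 2, 4, 3, 2, 5, 3, 3, 2, 5, 1
Total = 45

45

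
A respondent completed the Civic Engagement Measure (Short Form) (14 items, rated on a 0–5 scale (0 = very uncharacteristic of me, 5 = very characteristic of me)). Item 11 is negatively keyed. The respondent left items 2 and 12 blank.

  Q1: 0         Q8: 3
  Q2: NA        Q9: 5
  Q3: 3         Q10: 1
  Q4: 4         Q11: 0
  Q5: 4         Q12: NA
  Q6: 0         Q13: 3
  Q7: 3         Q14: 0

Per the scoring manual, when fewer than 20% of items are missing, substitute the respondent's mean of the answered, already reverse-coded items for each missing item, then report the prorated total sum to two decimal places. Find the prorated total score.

36.17

Reverse-coded (reversed = (0+5) − raw = 5 − raw):
  item 11: 5 − 0 = 5
Completed scored items (12 of 14): 0, 3, 4, 4, 0, 3, 3, 5, 1, 5, 3, 0; sum = 31.
Person mean = 31 / 12 ≈ 2.5833
Prorated total = (31 / 12) × 14 = 36.17 (to 2 dp)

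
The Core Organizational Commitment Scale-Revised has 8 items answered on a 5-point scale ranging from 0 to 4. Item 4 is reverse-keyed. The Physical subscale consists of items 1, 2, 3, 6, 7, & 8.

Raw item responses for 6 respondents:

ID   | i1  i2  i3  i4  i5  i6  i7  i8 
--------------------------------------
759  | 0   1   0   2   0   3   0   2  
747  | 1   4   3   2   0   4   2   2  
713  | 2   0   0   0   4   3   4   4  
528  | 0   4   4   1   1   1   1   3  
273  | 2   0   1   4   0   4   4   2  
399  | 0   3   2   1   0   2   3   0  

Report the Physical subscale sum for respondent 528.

13

Respondent 528 raw: 0, 4, 4, 1, 1, 1, 1, 3.
Physical items: 1, 2, 3, 6, 7, 8.
Reverse-coded (on a 0–4 scale, reversed = 4 − raw):
  item 1: 0
  item 2: 4
  item 3: 4
  item 6: 1
  item 7: 1
  item 8: 3
Sum = 0 + 4 + 4 + 1 + 1 + 3 = 13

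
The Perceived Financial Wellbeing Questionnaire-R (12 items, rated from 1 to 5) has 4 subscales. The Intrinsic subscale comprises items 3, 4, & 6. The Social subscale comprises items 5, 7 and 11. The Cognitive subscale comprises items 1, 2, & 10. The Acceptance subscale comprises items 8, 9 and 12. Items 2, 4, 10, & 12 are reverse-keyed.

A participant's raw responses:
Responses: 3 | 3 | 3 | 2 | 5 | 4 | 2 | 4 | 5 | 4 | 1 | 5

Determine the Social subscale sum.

Social items: 5, 7, 11.
  item 5: 5
  item 7: 2
  item 11: 1
Sum = 5 + 2 + 1 = 8

8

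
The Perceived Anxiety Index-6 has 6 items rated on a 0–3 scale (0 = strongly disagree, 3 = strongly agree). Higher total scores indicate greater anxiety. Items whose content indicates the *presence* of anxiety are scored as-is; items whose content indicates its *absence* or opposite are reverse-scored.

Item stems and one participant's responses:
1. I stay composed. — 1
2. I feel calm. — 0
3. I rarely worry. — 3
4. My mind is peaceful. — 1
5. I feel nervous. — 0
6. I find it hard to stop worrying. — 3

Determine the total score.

Items 1, 2, 3, 4 describe the absence/opposite of anxiety → reverse-score.
reverse-coded value = 3 − response.
  item 1: 3 − 1 = 2
  item 2: 3 − 0 = 3
  item 3: 3 − 3 = 0
  item 4: 3 − 1 = 2
  item 5: 0
  item 6: 3
Total = 2 + 3 + 0 + 2 + 0 + 3 = 10

10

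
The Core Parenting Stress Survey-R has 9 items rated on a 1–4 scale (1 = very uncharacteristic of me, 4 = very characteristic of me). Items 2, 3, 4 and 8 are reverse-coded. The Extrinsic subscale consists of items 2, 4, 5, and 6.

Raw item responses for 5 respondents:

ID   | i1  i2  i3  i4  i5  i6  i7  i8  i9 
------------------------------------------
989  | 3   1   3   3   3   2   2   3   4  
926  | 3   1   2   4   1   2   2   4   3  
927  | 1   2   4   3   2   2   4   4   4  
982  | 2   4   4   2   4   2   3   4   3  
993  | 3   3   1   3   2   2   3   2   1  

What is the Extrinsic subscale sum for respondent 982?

Respondent 982 raw: 2, 4, 4, 2, 4, 2, 3, 4, 3.
Extrinsic items: 2, 4, 5, 6.
Reverse-coded (reversed = (1+4) − raw = 5 − raw):
  item 2: 5 − 4 = 1
  item 4: 5 − 2 = 3
  item 5: 4
  item 6: 2
Sum = 1 + 3 + 4 + 2 = 10

10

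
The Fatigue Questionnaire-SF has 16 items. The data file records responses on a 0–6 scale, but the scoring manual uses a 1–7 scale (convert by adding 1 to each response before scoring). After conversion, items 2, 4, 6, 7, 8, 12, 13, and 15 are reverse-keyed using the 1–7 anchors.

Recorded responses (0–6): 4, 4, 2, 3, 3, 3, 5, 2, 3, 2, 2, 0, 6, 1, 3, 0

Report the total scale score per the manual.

Convert to 1–7: 5, 5, 3, 4, 4, 4, 6, 3, 4, 3, 3, 1, 7, 2, 4, 1
Reverse-coded (on a 1–7 scale, reversed = 8 − raw):
  item 2: 8 − 5 = 3
  item 4: 8 − 4 = 4
  item 6: 8 − 4 = 4
  item 7: 8 − 6 = 2
  item 8: 8 − 3 = 5
  item 12: 8 − 1 = 7
  item 13: 8 − 7 = 1
  item 15: 8 − 4 = 4
Scored: 5, 3, 3, 4, 4, 4, 2, 5, 4, 3, 3, 7, 1, 2, 4, 1
Total = 55

55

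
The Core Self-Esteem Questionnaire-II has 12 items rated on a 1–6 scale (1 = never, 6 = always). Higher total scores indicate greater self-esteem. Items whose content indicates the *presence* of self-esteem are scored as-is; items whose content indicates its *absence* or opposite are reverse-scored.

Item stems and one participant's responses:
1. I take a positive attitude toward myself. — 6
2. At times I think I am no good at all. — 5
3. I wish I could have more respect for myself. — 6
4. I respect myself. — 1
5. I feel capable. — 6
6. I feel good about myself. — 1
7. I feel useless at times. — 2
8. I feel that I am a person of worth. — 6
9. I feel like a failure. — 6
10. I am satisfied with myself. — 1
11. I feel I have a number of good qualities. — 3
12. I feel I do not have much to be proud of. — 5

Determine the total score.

Items 2, 3, 7, 9, 12 describe the absence/opposite of self-esteem → reverse-score.
reverse-coded value = 7 − response.
  item 1: 6
  item 2: 7 − 5 = 2
  item 3: 7 − 6 = 1
  item 4: 1
  item 5: 6
  item 6: 1
  item 7: 7 − 2 = 5
  item 8: 6
  item 9: 7 − 6 = 1
  item 10: 1
  item 11: 3
  item 12: 7 − 5 = 2
Total = 6 + 2 + 1 + 1 + 6 + 1 + 5 + 6 + 1 + 1 + 3 + 2 = 35

35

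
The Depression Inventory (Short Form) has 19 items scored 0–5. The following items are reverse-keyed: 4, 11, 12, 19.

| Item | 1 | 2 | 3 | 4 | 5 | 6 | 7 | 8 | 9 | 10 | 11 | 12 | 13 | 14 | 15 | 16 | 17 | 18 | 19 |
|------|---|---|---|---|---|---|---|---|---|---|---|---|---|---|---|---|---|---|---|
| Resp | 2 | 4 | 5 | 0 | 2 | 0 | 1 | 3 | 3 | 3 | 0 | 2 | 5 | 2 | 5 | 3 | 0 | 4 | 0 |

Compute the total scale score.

Reverse-coded items (reversed = (0+5) − raw = 5 − raw):
  item 4: 5 − 0 = 5
  item 11: 5 − 0 = 5
  item 12: 5 − 2 = 3
  item 19: 5 − 0 = 5
After reverse-coding: 2, 4, 5, 5, 2, 0, 1, 3, 3, 3, 5, 3, 5, 2, 5, 3, 0, 4, 5
Total = 2 + 4 + 5 + 5 + 2 + 0 + 1 + 3 + 3 + 3 + 5 + 3 + 5 + 2 + 5 + 3 + 0 + 4 + 5 = 60

60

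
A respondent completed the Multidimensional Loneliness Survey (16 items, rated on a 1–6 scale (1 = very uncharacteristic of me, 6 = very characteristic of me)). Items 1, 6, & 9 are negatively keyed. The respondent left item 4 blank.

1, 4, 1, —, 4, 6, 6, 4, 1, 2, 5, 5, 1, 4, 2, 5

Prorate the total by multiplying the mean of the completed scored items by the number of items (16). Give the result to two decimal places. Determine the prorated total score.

59.73

Reverse-coded (on a 1–6 scale, reversed = 7 − raw):
  item 1: 7 − 1 = 6
  item 6: 7 − 6 = 1
  item 9: 7 − 1 = 6
Completed scored items (15 of 16): 6, 4, 1, 4, 1, 6, 4, 6, 2, 5, 5, 1, 4, 2, 5; sum = 56.
Person mean = 56 / 15 ≈ 3.7333
Prorated total = (56 / 15) × 16 = 59.73 (to 2 dp)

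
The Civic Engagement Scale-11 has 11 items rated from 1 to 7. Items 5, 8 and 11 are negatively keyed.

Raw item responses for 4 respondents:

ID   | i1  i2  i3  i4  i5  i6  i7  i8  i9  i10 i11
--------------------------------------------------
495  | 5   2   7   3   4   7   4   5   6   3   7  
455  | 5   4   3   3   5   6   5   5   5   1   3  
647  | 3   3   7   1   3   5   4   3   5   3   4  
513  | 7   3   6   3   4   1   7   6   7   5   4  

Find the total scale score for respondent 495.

Respondent 495 raw: 5, 2, 7, 3, 4, 7, 4, 5, 6, 3, 7.
Reverse-coded (reversed = (1+7) − raw = 8 − raw):
  item 1: 5
  item 2: 2
  item 3: 7
  item 4: 3
  item 5: 8 − 4 = 4
  item 6: 7
  item 7: 4
  item 8: 8 − 5 = 3
  item 9: 6
  item 10: 3
  item 11: 8 − 7 = 1
Sum = 5 + 2 + 7 + 3 + 4 + 7 + 4 + 3 + 6 + 3 + 1 = 45

45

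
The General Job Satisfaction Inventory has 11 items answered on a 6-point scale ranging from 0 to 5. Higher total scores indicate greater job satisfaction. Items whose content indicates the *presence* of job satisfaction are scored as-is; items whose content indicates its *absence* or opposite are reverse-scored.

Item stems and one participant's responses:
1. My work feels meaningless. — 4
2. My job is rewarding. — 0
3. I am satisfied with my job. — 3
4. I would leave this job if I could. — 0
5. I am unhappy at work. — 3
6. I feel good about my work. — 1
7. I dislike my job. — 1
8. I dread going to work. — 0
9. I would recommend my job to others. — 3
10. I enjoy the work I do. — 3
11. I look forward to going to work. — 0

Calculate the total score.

Items 1, 4, 5, 7, 8 describe the absence/opposite of job satisfaction → reverse-score.
on a 0–5 scale, reversed = 5 − raw.
  item 1: 5 − 4 = 1
  item 2: 0
  item 3: 3
  item 4: 5 − 0 = 5
  item 5: 5 − 3 = 2
  item 6: 1
  item 7: 5 − 1 = 4
  item 8: 5 − 0 = 5
  item 9: 3
  item 10: 3
  item 11: 0
Total = 1 + 0 + 3 + 5 + 2 + 1 + 4 + 5 + 3 + 3 + 0 = 27

27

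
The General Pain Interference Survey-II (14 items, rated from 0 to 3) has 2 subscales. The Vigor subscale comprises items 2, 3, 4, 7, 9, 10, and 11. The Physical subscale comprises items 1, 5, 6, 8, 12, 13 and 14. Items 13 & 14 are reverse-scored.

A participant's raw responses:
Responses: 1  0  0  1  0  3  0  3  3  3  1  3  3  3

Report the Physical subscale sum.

10

Physical items: 1, 5, 6, 8, 12, 13, 14.
Of these, items 13 & 14 are reverse-scored; on a 0–3 scale, reversed = 3 − raw.
  item 1: 1
  item 5: 0
  item 6: 3
  item 8: 3
  item 12: 3
  item 13: 3 − 3 = 0
  item 14: 3 − 3 = 0
Sum = 1 + 0 + 3 + 3 + 3 + 0 + 0 = 10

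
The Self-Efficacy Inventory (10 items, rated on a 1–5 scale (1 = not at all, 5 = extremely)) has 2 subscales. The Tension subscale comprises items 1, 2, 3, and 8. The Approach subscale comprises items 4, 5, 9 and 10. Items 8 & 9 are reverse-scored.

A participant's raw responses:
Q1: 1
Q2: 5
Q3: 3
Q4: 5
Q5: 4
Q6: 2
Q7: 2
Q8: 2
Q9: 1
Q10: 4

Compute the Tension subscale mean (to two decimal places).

Tension items: 1, 2, 3, 8.
Of these, item 8 is reverse-scored; reversed = (1+5) − raw = 6 − raw.
  item 1: 1
  item 2: 5
  item 3: 3
  item 8: 6 − 2 = 4
Sum = 1 + 5 + 3 + 4 = 13
Mean = 13 / 4 = 3.25

3.25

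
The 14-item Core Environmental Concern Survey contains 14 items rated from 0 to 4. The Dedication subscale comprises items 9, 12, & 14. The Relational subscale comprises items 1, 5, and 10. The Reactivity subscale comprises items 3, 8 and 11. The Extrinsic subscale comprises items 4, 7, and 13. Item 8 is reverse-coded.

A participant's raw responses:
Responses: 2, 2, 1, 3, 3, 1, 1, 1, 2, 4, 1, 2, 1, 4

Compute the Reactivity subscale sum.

Reactivity items: 3, 8, 11.
Of these, item 8 is reverse-coded; reverse-coded value = 4 − response.
  item 3: 1
  item 8: 4 − 1 = 3
  item 11: 1
Sum = 1 + 3 + 1 = 5

5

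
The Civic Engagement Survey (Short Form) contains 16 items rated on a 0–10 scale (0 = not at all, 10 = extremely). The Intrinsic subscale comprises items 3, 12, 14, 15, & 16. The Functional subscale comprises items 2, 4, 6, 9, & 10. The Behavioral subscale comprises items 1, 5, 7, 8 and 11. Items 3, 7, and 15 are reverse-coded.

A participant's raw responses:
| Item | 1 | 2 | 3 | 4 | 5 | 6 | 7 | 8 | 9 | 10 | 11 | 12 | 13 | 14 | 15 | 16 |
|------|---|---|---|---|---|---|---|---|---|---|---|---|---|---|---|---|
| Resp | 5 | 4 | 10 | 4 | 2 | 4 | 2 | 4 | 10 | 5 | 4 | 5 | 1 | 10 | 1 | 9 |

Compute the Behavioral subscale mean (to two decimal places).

4.60

Behavioral items: 1, 5, 7, 8, 11.
Of these, item 7 is reverse-coded; on a 0–10 scale, reversed = 10 − raw.
  item 1: 5
  item 5: 2
  item 7: 10 − 2 = 8
  item 8: 4
  item 11: 4
Sum = 5 + 2 + 8 + 4 + 4 = 23
Mean = 23 / 5 = 4.60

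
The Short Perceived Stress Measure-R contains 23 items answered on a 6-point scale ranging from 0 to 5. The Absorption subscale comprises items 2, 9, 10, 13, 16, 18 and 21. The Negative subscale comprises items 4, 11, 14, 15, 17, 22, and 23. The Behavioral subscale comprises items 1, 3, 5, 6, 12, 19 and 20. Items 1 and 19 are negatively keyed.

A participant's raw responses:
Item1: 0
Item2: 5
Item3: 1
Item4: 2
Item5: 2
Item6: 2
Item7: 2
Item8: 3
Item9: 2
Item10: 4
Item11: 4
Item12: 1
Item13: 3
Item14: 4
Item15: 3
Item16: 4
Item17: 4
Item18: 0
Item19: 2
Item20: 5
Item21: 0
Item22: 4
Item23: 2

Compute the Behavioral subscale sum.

Behavioral items: 1, 3, 5, 6, 12, 19, 20.
Of these, items 1 & 19 are negatively keyed; reversed = (0+5) − raw = 5 − raw.
  item 1: 5 − 0 = 5
  item 3: 1
  item 5: 2
  item 6: 2
  item 12: 1
  item 19: 5 − 2 = 3
  item 20: 5
Sum = 5 + 1 + 2 + 2 + 1 + 3 + 5 = 19

19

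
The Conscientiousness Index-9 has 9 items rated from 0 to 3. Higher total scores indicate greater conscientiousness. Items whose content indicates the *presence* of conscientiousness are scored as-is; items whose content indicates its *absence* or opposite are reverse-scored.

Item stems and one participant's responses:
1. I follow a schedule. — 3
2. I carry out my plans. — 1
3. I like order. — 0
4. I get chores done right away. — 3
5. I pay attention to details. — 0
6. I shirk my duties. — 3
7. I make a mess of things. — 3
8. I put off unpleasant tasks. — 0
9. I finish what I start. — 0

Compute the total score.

10

Items 6, 7, 8 describe the absence/opposite of conscientiousness → reverse-score.
on a 0–3 scale, reversed = 3 − raw.
  item 1: 3
  item 2: 1
  item 3: 0
  item 4: 3
  item 5: 0
  item 6: 3 − 3 = 0
  item 7: 3 − 3 = 0
  item 8: 3 − 0 = 3
  item 9: 0
Total = 3 + 1 + 0 + 3 + 0 + 0 + 0 + 3 + 0 = 10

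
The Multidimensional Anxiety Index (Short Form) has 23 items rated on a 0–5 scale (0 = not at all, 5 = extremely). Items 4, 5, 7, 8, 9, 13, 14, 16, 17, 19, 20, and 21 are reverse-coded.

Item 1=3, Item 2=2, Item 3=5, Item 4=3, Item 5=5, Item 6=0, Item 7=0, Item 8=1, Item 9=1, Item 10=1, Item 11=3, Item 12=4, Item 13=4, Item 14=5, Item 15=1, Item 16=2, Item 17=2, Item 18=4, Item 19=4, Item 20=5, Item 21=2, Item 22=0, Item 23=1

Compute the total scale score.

Reverse-coded items use 5 − raw:
  item 4: 5 − 3 = 2
  item 5: 5 − 5 = 0
  item 7: 5 − 0 = 5
  item 8: 5 − 1 = 4
  item 9: 5 − 1 = 4
  item 13: 5 − 4 = 1
  item 14: 5 − 5 = 0
  item 16: 5 − 2 = 3
  item 17: 5 − 2 = 3
  item 19: 5 − 4 = 1
  item 20: 5 − 5 = 0
  item 21: 5 − 2 = 3
Scored responses: 3, 2, 5, 2, 0, 0, 5, 4, 4, 1, 3, 4, 1, 0, 1, 3, 3, 4, 1, 0, 3, 0, 1
Total = 3 + 2 + 5 + 2 + 0 + 0 + 5 + 4 + 4 + 1 + 3 + 4 + 1 + 0 + 1 + 3 + 3 + 4 + 1 + 0 + 3 + 0 + 1 = 50

50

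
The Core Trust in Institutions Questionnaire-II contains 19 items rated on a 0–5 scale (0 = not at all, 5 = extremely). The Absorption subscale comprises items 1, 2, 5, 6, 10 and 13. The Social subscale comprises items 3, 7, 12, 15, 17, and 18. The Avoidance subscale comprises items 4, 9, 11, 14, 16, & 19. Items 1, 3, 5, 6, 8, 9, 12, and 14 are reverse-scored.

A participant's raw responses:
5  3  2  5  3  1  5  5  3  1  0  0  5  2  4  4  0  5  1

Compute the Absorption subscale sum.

15

Absorption items: 1, 2, 5, 6, 10, 13.
Of these, items 1, 5, and 6 are reverse-scored; reversed = (0+5) − raw = 5 − raw.
  item 1: 5 − 5 = 0
  item 2: 3
  item 5: 5 − 3 = 2
  item 6: 5 − 1 = 4
  item 10: 1
  item 13: 5
Sum = 0 + 3 + 2 + 4 + 1 + 5 = 15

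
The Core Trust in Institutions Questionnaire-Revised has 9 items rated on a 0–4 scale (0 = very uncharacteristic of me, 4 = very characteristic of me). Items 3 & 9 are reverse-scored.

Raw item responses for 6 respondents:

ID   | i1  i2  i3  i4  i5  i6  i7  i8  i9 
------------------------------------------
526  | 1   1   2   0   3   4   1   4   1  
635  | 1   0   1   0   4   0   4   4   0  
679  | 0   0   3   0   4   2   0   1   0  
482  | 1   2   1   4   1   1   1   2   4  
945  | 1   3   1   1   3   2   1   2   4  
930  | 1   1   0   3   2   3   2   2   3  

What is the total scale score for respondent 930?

19

Respondent 930 raw: 1, 1, 0, 3, 2, 3, 2, 2, 3.
Reverse-coded (reverse-coded value = 4 − response):
  item 1: 1
  item 2: 1
  item 3: 4 − 0 = 4
  item 4: 3
  item 5: 2
  item 6: 3
  item 7: 2
  item 8: 2
  item 9: 4 − 3 = 1
Sum = 1 + 1 + 4 + 3 + 2 + 3 + 2 + 2 + 1 = 19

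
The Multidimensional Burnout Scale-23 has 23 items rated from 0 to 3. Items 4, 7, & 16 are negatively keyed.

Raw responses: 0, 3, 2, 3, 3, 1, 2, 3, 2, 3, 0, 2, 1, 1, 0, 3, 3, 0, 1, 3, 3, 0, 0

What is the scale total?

32

Reversing items 4, 7, and 16 with 3 − raw:
Total = 0 + 3 + 2 + (3−3) + 3 + 1 + (3−2) + 3 + 2 + 3 + 0 + 2 + 1 + 1 + 0 + (3−3) + 3 + 0 + 1 + 3 + 3 + 0 + 0
      = 0 + 3 + 2 + 0 + 3 + 1 + 1 + 3 + 2 + 3 + 0 + 2 + 1 + 1 + 0 + 0 + 3 + 0 + 1 + 3 + 3 + 0 + 0 = 32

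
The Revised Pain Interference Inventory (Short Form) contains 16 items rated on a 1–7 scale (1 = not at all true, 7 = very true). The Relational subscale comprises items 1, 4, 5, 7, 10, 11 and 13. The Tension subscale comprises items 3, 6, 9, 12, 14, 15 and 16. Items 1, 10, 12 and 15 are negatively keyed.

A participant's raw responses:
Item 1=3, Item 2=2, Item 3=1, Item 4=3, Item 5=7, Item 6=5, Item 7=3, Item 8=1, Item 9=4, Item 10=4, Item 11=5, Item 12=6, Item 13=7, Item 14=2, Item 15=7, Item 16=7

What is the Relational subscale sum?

34

Relational items: 1, 4, 5, 7, 10, 11, 13.
Of these, items 1 & 10 are negatively keyed; reversed = (1+7) − raw = 8 − raw.
  item 1: 8 − 3 = 5
  item 4: 3
  item 5: 7
  item 7: 3
  item 10: 8 − 4 = 4
  item 11: 5
  item 13: 7
Sum = 5 + 3 + 7 + 3 + 4 + 5 + 7 = 34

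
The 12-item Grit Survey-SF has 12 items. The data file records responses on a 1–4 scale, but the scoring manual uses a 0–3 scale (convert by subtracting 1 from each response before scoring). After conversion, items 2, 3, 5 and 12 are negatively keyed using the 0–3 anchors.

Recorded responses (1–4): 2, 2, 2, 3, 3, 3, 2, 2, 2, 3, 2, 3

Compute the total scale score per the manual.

17

Convert to 0–3: 1, 1, 1, 2, 2, 2, 1, 1, 1, 2, 1, 2
Reverse-coded (reverse-coded value = 3 − response):
  item 2: 3 − 1 = 2
  item 3: 3 − 1 = 2
  item 5: 3 − 2 = 1
  item 12: 3 − 2 = 1
Scored: 1, 2, 2, 2, 1, 2, 1, 1, 1, 2, 1, 1
Total = 17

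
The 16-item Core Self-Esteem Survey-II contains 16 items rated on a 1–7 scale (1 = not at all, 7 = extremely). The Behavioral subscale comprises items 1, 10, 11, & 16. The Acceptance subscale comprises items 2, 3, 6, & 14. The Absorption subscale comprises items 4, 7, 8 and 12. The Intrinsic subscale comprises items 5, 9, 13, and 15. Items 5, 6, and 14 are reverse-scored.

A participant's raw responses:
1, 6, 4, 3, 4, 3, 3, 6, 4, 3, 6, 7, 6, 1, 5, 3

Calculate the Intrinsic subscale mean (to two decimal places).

4.75

Intrinsic items: 5, 9, 13, 15.
Of these, item 5 is reverse-scored; reverse-coded value = 8 − response.
  item 5: 8 − 4 = 4
  item 9: 4
  item 13: 6
  item 15: 5
Sum = 4 + 4 + 6 + 5 = 19
Mean = 19 / 4 = 4.75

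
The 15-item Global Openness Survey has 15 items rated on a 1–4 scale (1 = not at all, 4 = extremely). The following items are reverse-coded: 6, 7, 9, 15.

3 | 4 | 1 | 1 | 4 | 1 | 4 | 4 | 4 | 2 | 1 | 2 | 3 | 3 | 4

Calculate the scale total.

Raw sum = 41. Reverse-coded items: 6, 7, 9, 15; their raw sum = 13.
Each reversal replaces raw with 5 − raw, changing the total by 5 − 2·raw per item.
Total = 41 + 4·5 − 2·13 = 41 + 20 − 26 = 35

35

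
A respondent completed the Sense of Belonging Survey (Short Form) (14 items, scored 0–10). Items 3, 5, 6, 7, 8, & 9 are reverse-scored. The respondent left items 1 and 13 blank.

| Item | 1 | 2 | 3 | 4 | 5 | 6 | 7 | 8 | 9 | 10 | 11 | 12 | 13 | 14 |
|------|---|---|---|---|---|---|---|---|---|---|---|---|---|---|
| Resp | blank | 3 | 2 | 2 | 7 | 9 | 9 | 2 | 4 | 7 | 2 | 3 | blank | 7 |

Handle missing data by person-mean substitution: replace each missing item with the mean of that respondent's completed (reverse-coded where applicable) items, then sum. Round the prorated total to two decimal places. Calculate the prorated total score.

59.50

Reverse-coded (reversed = (0+10) − raw = 10 − raw):
  item 3: 10 − 2 = 8
  item 5: 10 − 7 = 3
  item 6: 10 − 9 = 1
  item 7: 10 − 9 = 1
  item 8: 10 − 2 = 8
  item 9: 10 − 4 = 6
Completed scored items (12 of 14): 3, 8, 2, 3, 1, 1, 8, 6, 7, 2, 3, 7; sum = 51.
Person mean = 51 / 12 ≈ 4.2500
Prorated total = (51 / 12) × 14 = 59.50 (to 2 dp)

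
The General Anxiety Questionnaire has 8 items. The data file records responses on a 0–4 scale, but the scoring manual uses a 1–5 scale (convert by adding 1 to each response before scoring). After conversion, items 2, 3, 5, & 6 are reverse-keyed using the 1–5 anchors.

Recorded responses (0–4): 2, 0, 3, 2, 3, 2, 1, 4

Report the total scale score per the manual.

25

Convert to 1–5: 3, 1, 4, 3, 4, 3, 2, 5
Reverse-coded (reversed = (1+5) − raw = 6 − raw):
  item 2: 6 − 1 = 5
  item 3: 6 − 4 = 2
  item 5: 6 − 4 = 2
  item 6: 6 − 3 = 3
Scored: 3, 5, 2, 3, 2, 3, 2, 5
Total = 25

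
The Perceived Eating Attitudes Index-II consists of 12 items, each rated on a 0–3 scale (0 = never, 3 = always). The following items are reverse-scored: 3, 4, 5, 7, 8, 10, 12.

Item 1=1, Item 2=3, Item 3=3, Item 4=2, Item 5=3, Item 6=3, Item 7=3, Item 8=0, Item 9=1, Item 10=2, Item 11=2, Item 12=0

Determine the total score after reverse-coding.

Reversing items 3, 4, 5, 7, 8, 10, and 12 with 3 − raw:
Total = 1 + 3 + (3−3) + (3−2) + (3−3) + 3 + (3−3) + (3−0) + 1 + (3−2) + 2 + (3−0)
      = 1 + 3 + 0 + 1 + 0 + 3 + 0 + 3 + 1 + 1 + 2 + 3 = 18

18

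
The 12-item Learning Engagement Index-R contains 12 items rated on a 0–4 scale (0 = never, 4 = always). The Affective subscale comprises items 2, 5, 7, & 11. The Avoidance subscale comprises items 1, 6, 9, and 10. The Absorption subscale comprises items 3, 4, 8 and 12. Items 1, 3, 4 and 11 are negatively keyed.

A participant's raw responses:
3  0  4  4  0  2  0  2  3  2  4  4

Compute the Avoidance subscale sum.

Avoidance items: 1, 6, 9, 10.
Of these, item 1 is negatively keyed; reversed = (0+4) − raw = 4 − raw.
  item 1: 4 − 3 = 1
  item 6: 2
  item 9: 3
  item 10: 2
Sum = 1 + 2 + 3 + 2 = 8

8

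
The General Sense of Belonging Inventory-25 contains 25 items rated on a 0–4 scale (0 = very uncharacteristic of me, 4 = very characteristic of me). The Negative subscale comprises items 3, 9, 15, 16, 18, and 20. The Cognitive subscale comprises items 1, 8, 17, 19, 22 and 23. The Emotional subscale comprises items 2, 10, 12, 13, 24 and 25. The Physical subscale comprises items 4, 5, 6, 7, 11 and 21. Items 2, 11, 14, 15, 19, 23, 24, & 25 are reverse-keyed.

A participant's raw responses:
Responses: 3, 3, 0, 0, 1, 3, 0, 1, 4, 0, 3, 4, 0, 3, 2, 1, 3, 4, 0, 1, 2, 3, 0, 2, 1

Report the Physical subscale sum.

Physical items: 4, 5, 6, 7, 11, 21.
Of these, item 11 is reverse-keyed; reverse-coded value = 4 − response.
  item 4: 0
  item 5: 1
  item 6: 3
  item 7: 0
  item 11: 4 − 3 = 1
  item 21: 2
Sum = 0 + 1 + 3 + 0 + 1 + 2 = 7

7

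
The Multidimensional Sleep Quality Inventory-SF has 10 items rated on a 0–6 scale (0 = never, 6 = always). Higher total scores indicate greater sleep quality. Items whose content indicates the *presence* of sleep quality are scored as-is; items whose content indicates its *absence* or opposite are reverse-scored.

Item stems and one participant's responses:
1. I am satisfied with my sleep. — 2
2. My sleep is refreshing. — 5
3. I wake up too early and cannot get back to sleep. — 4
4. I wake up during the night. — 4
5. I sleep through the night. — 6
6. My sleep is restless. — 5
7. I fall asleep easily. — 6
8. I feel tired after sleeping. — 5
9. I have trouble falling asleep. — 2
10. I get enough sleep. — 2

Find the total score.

Items 3, 4, 6, 8, 9 describe the absence/opposite of sleep quality → reverse-score.
reversed = (0+6) − raw = 6 − raw.
  item 1: 2
  item 2: 5
  item 3: 6 − 4 = 2
  item 4: 6 − 4 = 2
  item 5: 6
  item 6: 6 − 5 = 1
  item 7: 6
  item 8: 6 − 5 = 1
  item 9: 6 − 2 = 4
  item 10: 2
Total = 2 + 5 + 2 + 2 + 6 + 1 + 6 + 1 + 4 + 2 = 31

31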